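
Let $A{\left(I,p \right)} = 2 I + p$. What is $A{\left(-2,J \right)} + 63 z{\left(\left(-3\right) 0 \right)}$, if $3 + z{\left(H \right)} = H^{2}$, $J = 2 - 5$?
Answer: $-196$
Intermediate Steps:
$J = -3$ ($J = 2 - 5 = -3$)
$z{\left(H \right)} = -3 + H^{2}$
$A{\left(I,p \right)} = p + 2 I$
$A{\left(-2,J \right)} + 63 z{\left(\left(-3\right) 0 \right)} = \left(-3 + 2 \left(-2\right)\right) + 63 \left(-3 + \left(\left(-3\right) 0\right)^{2}\right) = \left(-3 - 4\right) + 63 \left(-3 + 0^{2}\right) = -7 + 63 \left(-3 + 0\right) = -7 + 63 \left(-3\right) = -7 - 189 = -196$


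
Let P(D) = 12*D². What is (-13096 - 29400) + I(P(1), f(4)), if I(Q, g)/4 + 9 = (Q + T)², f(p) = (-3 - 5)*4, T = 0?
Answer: -41956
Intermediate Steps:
f(p) = -32 (f(p) = -8*4 = -32)
I(Q, g) = -36 + 4*Q² (I(Q, g) = -36 + 4*(Q + 0)² = -36 + 4*Q²)
(-13096 - 29400) + I(P(1), f(4)) = (-13096 - 29400) + (-36 + 4*(12*1²)²) = -42496 + (-36 + 4*(12*1)²) = -42496 + (-36 + 4*12²) = -42496 + (-36 + 4*144) = -42496 + (-36 + 576) = -42496 + 540 = -41956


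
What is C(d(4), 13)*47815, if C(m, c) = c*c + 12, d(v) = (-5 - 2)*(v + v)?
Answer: 8654515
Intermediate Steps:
d(v) = -14*v
C(m, c) = 12 + c² (C(m, c) = c² + 12 = 12 + c²)
C(d(4), 13)*47815 = (12 + 13²)*47815 = (12 + 169)*47815 = 181*47815 = 8654515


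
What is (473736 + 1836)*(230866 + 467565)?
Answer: 332154227532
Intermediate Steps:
(473736 + 1836)*(230866 + 467565) = 475572*698431 = 332154227532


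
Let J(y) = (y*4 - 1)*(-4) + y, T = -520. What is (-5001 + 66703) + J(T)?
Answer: 69506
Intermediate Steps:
J(y) = 4 - 15*y (J(y) = (4*y - 1)*(-4) + y = (-1 + 4*y)*(-4) + y = (4 - 16*y) + y = 4 - 15*y)
(-5001 + 66703) + J(T) = (-5001 + 66703) + (4 - 15*(-520)) = 61702 + (4 + 7800) = 61702 + 7804 = 69506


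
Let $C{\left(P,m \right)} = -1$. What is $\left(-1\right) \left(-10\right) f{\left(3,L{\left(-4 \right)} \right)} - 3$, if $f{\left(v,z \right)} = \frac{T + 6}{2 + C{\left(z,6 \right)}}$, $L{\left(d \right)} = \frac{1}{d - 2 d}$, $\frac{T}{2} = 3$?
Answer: $117$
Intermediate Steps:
$T = 6$ ($T = 2 \cdot 3 = 6$)
$L{\left(d \right)} = - \frac{1}{d}$ ($L{\left(d \right)} = \frac{1}{\left(-1\right) d} = - \frac{1}{d}$)
$f{\left(v,z \right)} = 12$ ($f{\left(v,z \right)} = \frac{6 + 6}{2 - 1} = \frac{12}{1} = 12 \cdot 1 = 12$)
$\left(-1\right) \left(-10\right) f{\left(3,L{\left(-4 \right)} \right)} - 3 = \left(-1\right) \left(-10\right) 12 - 3 = 10 \cdot 12 - 3 = 120 - 3 = 117$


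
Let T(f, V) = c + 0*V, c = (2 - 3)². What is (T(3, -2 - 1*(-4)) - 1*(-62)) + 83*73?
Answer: 6122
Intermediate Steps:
c = 1 (c = (-1)² = 1)
T(f, V) = 1 (T(f, V) = 1 + 0*V = 1 + 0 = 1)
(T(3, -2 - 1*(-4)) - 1*(-62)) + 83*73 = (1 - 1*(-62)) + 83*73 = (1 + 62) + 6059 = 63 + 6059 = 6122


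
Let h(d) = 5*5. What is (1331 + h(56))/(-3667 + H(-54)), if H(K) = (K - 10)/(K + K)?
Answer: -36612/98993 ≈ -0.36984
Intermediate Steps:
h(d) = 25
H(K) = (-10 + K)/(2*K) (H(K) = (-10 + K)/((2*K)) = (-10 + K)*(1/(2*K)) = (-10 + K)/(2*K))
(1331 + h(56))/(-3667 + H(-54)) = (1331 + 25)/(-3667 + (½)*(-10 - 54)/(-54)) = 1356/(-3667 + (½)*(-1/54)*(-64)) = 1356/(-3667 + 16/27) = 1356/(-98993/27) = 1356*(-27/98993) = -36612/98993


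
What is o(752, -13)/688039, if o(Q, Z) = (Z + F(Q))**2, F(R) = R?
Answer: 546121/688039 ≈ 0.79374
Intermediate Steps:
o(Q, Z) = (Q + Z)**2 (o(Q, Z) = (Z + Q)**2 = (Q + Z)**2)
o(752, -13)/688039 = (752 - 13)**2/688039 = 739**2*(1/688039) = 546121*(1/688039) = 546121/688039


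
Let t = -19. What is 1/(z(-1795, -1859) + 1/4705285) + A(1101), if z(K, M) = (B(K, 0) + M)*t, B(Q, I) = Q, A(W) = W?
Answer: 359662701873796/326669116411 ≈ 1101.0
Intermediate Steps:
z(K, M) = -19*K - 19*M (z(K, M) = (K + M)*(-19) = -19*K - 19*M)
1/(z(-1795, -1859) + 1/4705285) + A(1101) = 1/((-19*(-1795) - 19*(-1859)) + 1/4705285) + 1101 = 1/((34105 + 35321) + 1/4705285) + 1101 = 1/(69426 + 1/4705285) + 1101 = 1/(326669116411/4705285) + 1101 = 4705285/326669116411 + 1101 = 359662701873796/326669116411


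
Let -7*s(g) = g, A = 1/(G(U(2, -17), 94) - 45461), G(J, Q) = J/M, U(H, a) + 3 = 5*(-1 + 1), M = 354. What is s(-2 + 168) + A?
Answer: -890491060/37550793 ≈ -23.714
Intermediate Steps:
U(H, a) = -3 (U(H, a) = -3 + 5*(-1 + 1) = -3 + 5*0 = -3 + 0 = -3)
G(J, Q) = J/354
A = -118/5364399 (A = 1/((1/354)*(-3) - 45461) = 1/(-1/118 - 45461) = 1/(-5364399/118) = -118/5364399 ≈ -2.1997e-5)
s(g) = -g/7
s(-2 + 168) + A = -(-2 + 168)/7 - 118/5364399 = -1/7*166 - 118/5364399 = -166/7 - 118/5364399 = -890491060/37550793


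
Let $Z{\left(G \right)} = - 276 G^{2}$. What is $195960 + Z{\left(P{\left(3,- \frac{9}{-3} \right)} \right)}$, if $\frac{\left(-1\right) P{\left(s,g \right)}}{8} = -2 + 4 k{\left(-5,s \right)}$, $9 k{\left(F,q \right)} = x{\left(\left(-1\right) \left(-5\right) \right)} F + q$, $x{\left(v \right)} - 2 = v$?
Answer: $- \frac{120217688}{27} \approx -4.4525 \cdot 10^{6}$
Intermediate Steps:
$x{\left(v \right)} = 2 + v$
$k{\left(F,q \right)} = \frac{q}{9} + \frac{7 F}{9}$ ($k{\left(F,q \right)} = \frac{\left(2 - -5\right) F + q}{9} = \frac{\left(2 + 5\right) F + q}{9} = \frac{7 F + q}{9} = \frac{q + 7 F}{9} = \frac{q}{9} + \frac{7 F}{9}$)
$P{\left(s,g \right)} = \frac{1264}{9} - \frac{32 s}{9}$ ($P{\left(s,g \right)} = - 8 \left(-2 + 4 \left(\frac{s}{9} + \frac{7}{9} \left(-5\right)\right)\right) = - 8 \left(-2 + 4 \left(\frac{s}{9} - \frac{35}{9}\right)\right) = - 8 \left(-2 + 4 \left(- \frac{35}{9} + \frac{s}{9}\right)\right) = - 8 \left(-2 + \left(- \frac{140}{9} + \frac{4 s}{9}\right)\right) = - 8 \left(- \frac{158}{9} + \frac{4 s}{9}\right) = \frac{1264}{9} - \frac{32 s}{9}$)
$195960 + Z{\left(P{\left(3,- \frac{9}{-3} \right)} \right)} = 195960 - 276 \left(\frac{1264}{9} - \frac{32}{3}\right)^{2} = 195960 - 276 \left(\frac{1168}{9}\right)^{2} = 195960 - \frac{125508608}{27} = - \frac{120217688}{27}$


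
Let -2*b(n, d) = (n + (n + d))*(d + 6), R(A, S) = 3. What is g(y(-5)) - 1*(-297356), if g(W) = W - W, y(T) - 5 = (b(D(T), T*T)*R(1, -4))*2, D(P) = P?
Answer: 297356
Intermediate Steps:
b(n, d) = -(6 + d)*(d + 2*n)/2 (b(n, d) = -(n + (n + d))*(d + 6)/2 = -(n + (d + n))*(6 + d)/2 = -(d + 2*n)*(6 + d)/2 = -(6 + d)*(d + 2*n)/2)
y(T) = 5 - 36*T - 18*T² - 6*T³ - 3*T⁴ (y(T) = 5 + ((-6*T - 3*T*T - T⁴/2 - T*T*T)*3)*2 = 5 + ((-6*T - 3*T² - T⁴/2 - T²*T)*3)*2 = 5 + ((-6*T - 3*T² - T⁴/2 - T³)*3)*2 = 5 + ((-T³ - 6*T - 3*T² - T⁴/2)*3)*2 = 5 + (-18*T - 9*T² - 3*T³ - 3*T⁴/2)*2 = 5 + (-36*T - 18*T² - 6*T³ - 3*T⁴) = 5 - 36*T - 18*T² - 6*T³ - 3*T⁴)
g(W) = 0
g(y(-5)) - 1*(-297356) = 0 - 1*(-297356) = 0 + 297356 = 297356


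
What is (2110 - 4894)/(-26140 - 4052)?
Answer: 58/629 ≈ 0.092210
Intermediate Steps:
(2110 - 4894)/(-26140 - 4052) = -2784/(-30192) = -2784*(-1/30192) = 58/629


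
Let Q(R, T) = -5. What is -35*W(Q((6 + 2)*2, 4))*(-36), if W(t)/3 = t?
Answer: -18900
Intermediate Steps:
W(t) = 3*t
-35*W(Q((6 + 2)*2, 4))*(-36) = -105*(-5)*(-36) = -35*(-15)*(-36) = 525*(-36) = -18900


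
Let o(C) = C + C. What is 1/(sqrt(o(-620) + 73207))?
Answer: sqrt(71967)/71967 ≈ 0.0037276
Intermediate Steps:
o(C) = 2*C
1/(sqrt(o(-620) + 73207)) = 1/(sqrt(2*(-620) + 73207)) = 1/(sqrt(-1240 + 73207)) = 1/(sqrt(71967)) = sqrt(71967)/71967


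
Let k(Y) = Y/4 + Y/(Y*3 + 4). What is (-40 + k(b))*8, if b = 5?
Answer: -5850/19 ≈ -307.89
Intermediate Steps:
k(Y) = Y/4 + Y/(4 + 3*Y) (k(Y) = Y*(¼) + Y/(3*Y + 4) = Y/4 + Y/(4 + 3*Y))
(-40 + k(b))*8 = (-40 + (¼)*5*(8 + 3*5)/(4 + 3*5))*8 = (-40 + (¼)*5*(8 + 15)/(4 + 15))*8 = (-40 + (¼)*5*23/19)*8 = (-40 + (¼)*5*(1/19)*23)*8 = (-40 + 115/76)*8 = -2925/76*8 = -5850/19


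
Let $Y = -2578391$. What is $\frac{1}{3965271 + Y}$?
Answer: $\frac{1}{1386880} \approx 7.2104 \cdot 10^{-7}$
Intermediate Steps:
$\frac{1}{3965271 + Y} = \frac{1}{3965271 - 2578391} = \frac{1}{1386880}$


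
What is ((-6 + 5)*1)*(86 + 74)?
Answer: -160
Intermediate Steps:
((-6 + 5)*1)*(86 + 74) = -1*1*160 = -1*160 = -160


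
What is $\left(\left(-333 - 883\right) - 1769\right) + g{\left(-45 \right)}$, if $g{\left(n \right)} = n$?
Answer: $-3030$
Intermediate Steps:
$\left(\left(-333 - 883\right) - 1769\right) + g{\left(-45 \right)} = \left(\left(-333 - 883\right) - 1769\right) - 45 = \left(-1216 - 1769\right) - 45 = -2985 - 45 = -3030$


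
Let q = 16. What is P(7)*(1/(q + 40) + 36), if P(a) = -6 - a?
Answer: -26221/56 ≈ -468.23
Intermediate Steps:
P(7)*(1/(q + 40) + 36) = (-6 - 1*7)*(1/(16 + 40) + 36) = (-6 - 7)*(1/56 + 36) = -13*(1/56 + 36) = -13*2017/56 = -26221/56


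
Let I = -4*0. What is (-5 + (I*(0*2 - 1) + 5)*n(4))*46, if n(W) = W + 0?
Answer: 690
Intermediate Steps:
n(W) = W
I = 0
(-5 + (I*(0*2 - 1) + 5)*n(4))*46 = (-5 + (0*(0*2 - 1) + 5)*4)*46 = (-5 + (0*(0 - 1) + 5)*4)*46 = (-5 + (0*(-1) + 5)*4)*46 = (-5 + (0 + 5)*4)*46 = (-5 + 5*4)*46 = (-5 + 20)*46 = 15*46 = 690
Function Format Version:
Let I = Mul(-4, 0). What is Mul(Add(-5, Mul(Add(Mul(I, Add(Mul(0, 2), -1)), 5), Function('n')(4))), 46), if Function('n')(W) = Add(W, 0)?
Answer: 690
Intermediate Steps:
Function('n')(W) = W
I = 0
Mul(Add(-5, Mul(Add(Mul(I, Add(Mul(0, 2), -1)), 5), Function('n')(4))), 46) = Mul(Add(-5, Mul(Add(Mul(0, Add(Mul(0, 2), -1)), 5), 4)), 46) = Mul(Add(-5, Mul(Add(Mul(0, Add(0, -1)), 5), 4)), 46) = Mul(Add(-5, Mul(Add(Mul(0, -1), 5), 4)), 46) = Mul(Add(-5, Mul(Add(0, 5), 4)), 46) = Mul(Add(-5, Mul(5, 4)), 46) = Mul(Add(-5, 20), 46) = Mul(15, 46) = 690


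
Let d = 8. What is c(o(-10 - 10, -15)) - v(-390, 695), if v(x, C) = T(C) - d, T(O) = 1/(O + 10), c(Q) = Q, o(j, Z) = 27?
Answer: 24674/705 ≈ 34.999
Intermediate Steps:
T(O) = 1/(10 + O)
v(x, C) = -8 + 1/(10 + C) (v(x, C) = 1/(10 + C) - 1*8 = 1/(10 + C) - 8 = -8 + 1/(10 + C))
c(o(-10 - 10, -15)) - v(-390, 695) = 27 - (-79 - 8*695)/(10 + 695) = 27 - (-79 - 5560)/705 = 27 - (-5639)/705 = 27 - 1*(-5639/705) = 27 + 5639/705 = 24674/705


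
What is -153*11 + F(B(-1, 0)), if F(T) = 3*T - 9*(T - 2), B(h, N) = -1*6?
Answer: -1629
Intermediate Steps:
B(h, N) = -6
F(T) = 18 - 6*T (F(T) = 3*T - 9*(-2 + T) = 3*T + (18 - 9*T) = 18 - 6*T)
-153*11 + F(B(-1, 0)) = -153*11 + (18 - 6*(-6)) = -1683 + (18 + 36) = -1683 + 54 = -1629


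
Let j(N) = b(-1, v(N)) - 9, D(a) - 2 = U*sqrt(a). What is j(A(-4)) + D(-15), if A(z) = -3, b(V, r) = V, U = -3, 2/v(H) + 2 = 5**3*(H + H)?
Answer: -8 - 3*I*sqrt(15) ≈ -8.0 - 11.619*I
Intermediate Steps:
v(H) = 2/(-2 + 250*H) (v(H) = 2/(-2 + 5**3*(H + H)) = 2/(-2 + 125*(2*H)) = 2/(-2 + 250*H))
D(a) = 2 - 3*sqrt(a)
j(N) = -10 (j(N) = -1 - 9 = -10)
j(A(-4)) + D(-15) = -10 + (2 - 3*I*sqrt(15)) = -8 - 3*I*sqrt(15)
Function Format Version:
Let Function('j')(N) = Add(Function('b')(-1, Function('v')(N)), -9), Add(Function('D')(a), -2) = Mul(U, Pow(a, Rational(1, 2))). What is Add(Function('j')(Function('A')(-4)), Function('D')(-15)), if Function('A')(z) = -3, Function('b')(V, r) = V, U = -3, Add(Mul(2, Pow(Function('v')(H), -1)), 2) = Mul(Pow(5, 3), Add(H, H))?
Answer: Add(-8, Mul(-3, I, Pow(15, Rational(1, 2)))) ≈ Add(-8.0000, Mul(-11.619, I))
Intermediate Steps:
Function('v')(H) = Mul(2, Pow(Add(-2, Mul(250, H)), -1)) (Function('v')(H) = Mul(2, Pow(Add(-2, Mul(Pow(5, 3), Add(H, H))), -1)) = Mul(2, Pow(Add(-2, Mul(125, Mul(2, H))), -1)) = Mul(2, Pow(Add(-2, Mul(250, H)), -1)))
Function('D')(a) = Add(2, Mul(-3, Pow(a, Rational(1, 2))))
Function('j')(N) = -10 (Function('j')(N) = Add(-1, -9) = -10)
Add(Function('j')(Function('A')(-4)), Function('D')(-15)) = Add(-10, Add(2, Mul(-3, Pow(-15, Rational(1, 2))))) = Add(-10, Add(2, Mul(-3, Mul(I, Pow(15, Rational(1, 2)))))) = Add(-10, Add(2, Mul(-3, I, Pow(15, Rational(1, 2))))) = Add(-8, Mul(-3, I, Pow(15, Rational(1, 2))))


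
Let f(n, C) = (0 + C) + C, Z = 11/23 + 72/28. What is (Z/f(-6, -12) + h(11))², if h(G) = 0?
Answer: 241081/14930496 ≈ 0.016147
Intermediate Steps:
Z = 491/161 (Z = 11*(1/23) + 72*(1/28) = 11/23 + 18/7 = 491/161 ≈ 3.0497)
f(n, C) = 2*C (f(n, C) = C + C = 2*C)
(Z/f(-6, -12) + h(11))² = (491/(161*((2*(-12)))) + 0)² = ((491/161)/(-24) + 0)² = ((491/161)*(-1/24) + 0)² = (-491/3864 + 0)² = (-491/3864)² = 241081/14930496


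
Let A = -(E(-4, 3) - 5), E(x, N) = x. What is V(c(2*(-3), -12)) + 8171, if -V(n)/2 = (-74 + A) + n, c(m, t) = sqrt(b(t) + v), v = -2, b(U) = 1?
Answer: 8301 - 2*I ≈ 8301.0 - 2.0*I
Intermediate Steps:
A = 9 (A = -(-4 - 5) = -1*(-9) = 9)
c(m, t) = I (c(m, t) = sqrt(1 - 2) = sqrt(-1) = I)
V(n) = 130 - 2*n (V(n) = -2*((-74 + 9) + n) = -2*(-65 + n) = 130 - 2*n)
V(c(2*(-3), -12)) + 8171 = (130 - 2*I) + 8171 = 8301 - 2*I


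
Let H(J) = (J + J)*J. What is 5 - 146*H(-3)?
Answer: -2623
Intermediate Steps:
H(J) = 2*J**2 (H(J) = (2*J)*J = 2*J**2)
5 - 146*H(-3) = 5 - 292*(-3)**2 = 5 - 292*9 = 5 - 146*18 = 5 - 2628 = -2623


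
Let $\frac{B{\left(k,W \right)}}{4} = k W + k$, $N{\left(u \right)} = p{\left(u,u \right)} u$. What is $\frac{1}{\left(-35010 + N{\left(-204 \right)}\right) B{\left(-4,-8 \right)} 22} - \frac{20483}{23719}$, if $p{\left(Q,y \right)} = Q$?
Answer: $- \frac{333405536153}{386078527296} \approx -0.86357$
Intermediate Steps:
$N{\left(u \right)} = u^{2}$ ($N{\left(u \right)} = u u = u^{2}$)
$B{\left(k,W \right)} = 4 k + 4 W k$ ($B{\left(k,W \right)} = 4 \left(k W + k\right) = 4 \left(W k + k\right) = 4 \left(k + W k\right) = 4 k + 4 W k$)
$\frac{1}{\left(-35010 + N{\left(-204 \right)}\right) B{\left(-4,-8 \right)} 22} - \frac{20483}{23719} = \frac{1}{\left(-35010 + \left(-204\right)^{2}\right) 4 \left(-4\right) \left(1 - 8\right) 22} - \frac{20483}{23719} = \frac{1}{\left(-35010 + 41616\right) 4 \left(-4\right) \left(-7\right) 22} - \frac{20483}{23719} = \frac{1}{6606 \cdot 112 \cdot 22} - \frac{20483}{23719} = \frac{1}{6606 \cdot 2464} - \frac{20483}{23719} = \frac{1}{6606} \cdot \frac{1}{2464} - \frac{20483}{23719} = \frac{1}{16277184} - \frac{20483}{23719} = - \frac{333405536153}{386078527296}$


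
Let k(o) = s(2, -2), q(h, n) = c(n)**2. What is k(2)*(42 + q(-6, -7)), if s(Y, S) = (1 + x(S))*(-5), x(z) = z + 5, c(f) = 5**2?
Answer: -13340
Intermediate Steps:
c(f) = 25
q(h, n) = 625 (q(h, n) = 25**2 = 625)
x(z) = 5 + z
s(Y, S) = -30 - 5*S (s(Y, S) = (1 + (5 + S))*(-5) = (6 + S)*(-5) = -30 - 5*S)
k(o) = -20 (k(o) = -30 - 5*(-2) = -30 + 10 = -20)
k(2)*(42 + q(-6, -7)) = -20*(42 + 625) = -20*667 = -13340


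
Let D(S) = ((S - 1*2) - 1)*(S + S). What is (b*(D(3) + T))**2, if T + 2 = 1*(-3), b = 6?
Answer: 900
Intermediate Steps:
T = -5 (T = -2 + 1*(-3) = -2 - 3 = -5)
D(S) = 2*S*(-3 + S) (D(S) = ((S - 2) - 1)*(2*S) = ((-2 + S) - 1)*(2*S) = (-3 + S)*(2*S) = 2*S*(-3 + S))
(b*(D(3) + T))**2 = (6*(2*3*(-3 + 3) - 5))**2 = (6*(2*3*0 - 5))**2 = (6*(0 - 5))**2 = (6*(-5))**2 = (-30)**2 = 900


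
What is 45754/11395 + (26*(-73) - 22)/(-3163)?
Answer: 166598302/36042385 ≈ 4.6223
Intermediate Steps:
45754/11395 + (26*(-73) - 22)/(-3163) = 45754*(1/11395) + (-1898 - 22)*(-1/3163) = 45754/11395 - 1920*(-1/3163) = 45754/11395 + 1920/3163 = 166598302/36042385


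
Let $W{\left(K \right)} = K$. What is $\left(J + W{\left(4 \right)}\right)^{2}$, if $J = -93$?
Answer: $7921$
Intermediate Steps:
$\left(J + W{\left(4 \right)}\right)^{2} = \left(-93 + 4\right)^{2} = \left(-89\right)^{2} = 7921$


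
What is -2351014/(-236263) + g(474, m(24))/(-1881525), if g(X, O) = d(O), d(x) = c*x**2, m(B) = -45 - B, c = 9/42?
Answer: 20641836028157/2074495458350 ≈ 9.9503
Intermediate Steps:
c = 3/14 (c = 9*(1/42) = 3/14 ≈ 0.21429)
d(x) = 3*x**2/14
g(X, O) = 3*O**2/14
-2351014/(-236263) + g(474, m(24))/(-1881525) = -2351014/(-236263) + (3*(-45 - 1*24)**2/14)/(-1881525) = -2351014*(-1/236263) + (3*(-45 - 24)**2/14)*(-1/1881525) = 2351014/236263 + ((3/14)*(-69)**2)*(-1/1881525) = 2351014/236263 + ((3/14)*4761)*(-1/1881525) = 2351014/236263 + (14283/14)*(-1/1881525) = 2351014/236263 - 4761/8780450 = 20641836028157/2074495458350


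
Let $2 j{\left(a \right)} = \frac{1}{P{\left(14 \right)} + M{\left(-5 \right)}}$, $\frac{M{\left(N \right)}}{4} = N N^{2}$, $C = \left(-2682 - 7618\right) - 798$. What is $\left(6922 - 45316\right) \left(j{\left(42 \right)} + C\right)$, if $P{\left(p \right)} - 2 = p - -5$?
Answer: $\frac{204100296345}{479} \approx 4.261 \cdot 10^{8}$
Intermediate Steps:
$C = -11098$ ($C = -10300 - 798 = -11098$)
$M{\left(N \right)} = 4 N^{3}$ ($M{\left(N \right)} = 4 N N^{2} = 4 N^{3}$)
$P{\left(p \right)} = 7 + p$ ($P{\left(p \right)} = 2 + \left(p - -5\right) = 2 + \left(p + 5\right) = 2 + \left(5 + p\right) = 7 + p$)
$j{\left(a \right)} = - \frac{1}{958}$ ($j{\left(a \right)} = \frac{1}{2 \left(\left(7 + 14\right) + 4 \left(-5\right)^{3}\right)} = \frac{1}{2 \left(21 + 4 \left(-125\right)\right)} = \frac{1}{2 \left(21 - 500\right)} = \frac{1}{2 \left(-479\right)} = \frac{1}{2} \left(- \frac{1}{479}\right) = - \frac{1}{958}$)
$\left(6922 - 45316\right) \left(j{\left(42 \right)} + C\right) = \left(6922 - 45316\right) \left(- \frac{1}{958} - 11098\right) = \left(-38394\right) \left(- \frac{10631885}{958}\right) = \frac{204100296345}{479}$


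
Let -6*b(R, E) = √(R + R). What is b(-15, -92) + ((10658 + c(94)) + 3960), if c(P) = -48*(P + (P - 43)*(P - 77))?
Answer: -31510 - I*√30/6 ≈ -31510.0 - 0.91287*I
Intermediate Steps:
c(P) = -48*P - 48*(-77 + P)*(-43 + P) (c(P) = -48*(P + (-43 + P)*(-77 + P)) = -48*(P + (-77 + P)*(-43 + P)) = -48*P - 48*(-77 + P)*(-43 + P))
b(R, E) = -√2*√R/6 (b(R, E) = -√(R + R)/6 = -√2*√R/6)
b(-15, -92) + ((10658 + c(94)) + 3960) = -√2*√(-15)/6 + ((10658 + (-158928 - 48*94² + 5712*94)) + 3960) = -√2*I*√15/6 + ((10658 + (-158928 - 48*8836 + 536928)) + 3960) = -I*√30/6 + ((10658 + (-158928 - 424128 + 536928)) + 3960) = -I*√30/6 + ((10658 - 46128) + 3960) = -I*√30/6 + (-35470 + 3960) = -I*√30/6 - 31510 = -31510 - I*√30/6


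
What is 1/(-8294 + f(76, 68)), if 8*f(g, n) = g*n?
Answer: -1/7648 ≈ -0.00013075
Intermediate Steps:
f(g, n) = g*n/8 (f(g, n) = (g*n)/8 = g*n/8)
1/(-8294 + f(76, 68)) = 1/(-8294 + (1/8)*76*68) = 1/(-8294 + 646) = 1/(-7648) = -1/7648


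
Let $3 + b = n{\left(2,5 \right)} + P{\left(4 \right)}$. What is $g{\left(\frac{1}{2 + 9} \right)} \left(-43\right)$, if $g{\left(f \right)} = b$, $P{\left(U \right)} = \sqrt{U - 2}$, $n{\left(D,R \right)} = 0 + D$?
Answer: $43 - 43 \sqrt{2} \approx -17.811$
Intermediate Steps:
$n{\left(D,R \right)} = D$
$P{\left(U \right)} = \sqrt{-2 + U}$
$b = -1 + \sqrt{2}$ ($b = -3 + \left(2 + \sqrt{-2 + 4}\right) = -3 + \left(2 + \sqrt{2}\right) = -1 + \sqrt{2} \approx 0.41421$)
$g{\left(f \right)} = -1 + \sqrt{2}$
$g{\left(\frac{1}{2 + 9} \right)} \left(-43\right) = \left(-1 + \sqrt{2}\right) \left(-43\right) = 43 - 43 \sqrt{2}$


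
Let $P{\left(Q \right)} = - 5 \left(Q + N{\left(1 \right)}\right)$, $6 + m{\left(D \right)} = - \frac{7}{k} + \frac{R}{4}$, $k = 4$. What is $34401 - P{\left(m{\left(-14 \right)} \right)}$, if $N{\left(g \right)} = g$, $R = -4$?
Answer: $\frac{137449}{4} \approx 34362.0$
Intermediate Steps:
$m{\left(D \right)} = - \frac{35}{4}$ ($m{\left(D \right)} = -6 - \frac{11}{4} = - \frac{35}{4}$)
$P{\left(Q \right)} = -5 - 5 Q$ ($P{\left(Q \right)} = - 5 \left(Q + 1\right) = - 5 \left(1 + Q\right) = -5 - 5 Q$)
$34401 - P{\left(m{\left(-14 \right)} \right)} = 34401 - \left(-5 - - \frac{175}{4}\right) = 34401 - \left(-5 + \frac{175}{4}\right) = 34401 - \frac{155}{4} = \frac{137449}{4}$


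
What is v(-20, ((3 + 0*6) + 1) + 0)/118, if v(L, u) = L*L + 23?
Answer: 423/118 ≈ 3.5847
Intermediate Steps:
v(L, u) = 23 + L² (v(L, u) = L² + 23 = 23 + L²)
v(-20, ((3 + 0*6) + 1) + 0)/118 = (23 + (-20)²)/118 = (23 + 400)*(1/118) = 423*(1/118) = 423/118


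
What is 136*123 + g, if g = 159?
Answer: 16887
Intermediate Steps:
136*123 + g = 136*123 + 159 = 16728 + 159 = 16887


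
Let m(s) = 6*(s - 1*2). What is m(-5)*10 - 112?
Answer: -532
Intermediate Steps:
m(s) = -12 + 6*s (m(s) = 6*(s - 2) = 6*(-2 + s) = -12 + 6*s)
m(-5)*10 - 112 = (-12 + 6*(-5))*10 - 112 = (-12 - 30)*10 - 112 = -42*10 - 112 = -420 - 112 = -532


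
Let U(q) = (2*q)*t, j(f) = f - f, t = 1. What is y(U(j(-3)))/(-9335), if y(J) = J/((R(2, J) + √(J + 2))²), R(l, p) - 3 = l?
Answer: 0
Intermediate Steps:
j(f) = 0
R(l, p) = 3 + l
U(q) = 2*q (U(q) = (2*q)*1 = 2*q)
y(J) = J/(5 + √(2 + J))² (y(J) = J/(((3 + 2) + √(J + 2))²) = J/((5 + √(2 + J))²) = J/(5 + √(2 + J))²)
y(U(j(-3)))/(-9335) = ((2*0)/(5 + √(2 + 2*0))²)/(-9335) = (0/(5 + √(2 + 0))²)*(-1/9335) = (0/(5 + √2)²)*(-1/9335) = 0*(-1/9335) = 0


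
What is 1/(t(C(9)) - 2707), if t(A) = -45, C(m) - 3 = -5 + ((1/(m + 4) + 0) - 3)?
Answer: -1/2752 ≈ -0.00036337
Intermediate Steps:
C(m) = -5 + 1/(4 + m) (C(m) = 3 + (-5 + ((1/(m + 4) + 0) - 3)) = 3 + (-5 + ((1/(4 + m) + 0) - 3)) = 3 + (-5 + (1/(4 + m) - 3)) = 3 + (-5 + (-3 + 1/(4 + m))) = 3 + (-8 + 1/(4 + m)) = -5 + 1/(4 + m))
1/(t(C(9)) - 2707) = 1/(-45 - 2707) = 1/(-2752) = -1/2752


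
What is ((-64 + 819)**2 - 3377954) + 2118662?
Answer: -689267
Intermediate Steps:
((-64 + 819)**2 - 3377954) + 2118662 = (755**2 - 3377954) + 2118662 = (570025 - 3377954) + 2118662 = -2807929 + 2118662 = -689267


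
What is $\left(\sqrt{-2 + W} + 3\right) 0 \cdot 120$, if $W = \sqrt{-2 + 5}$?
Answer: $0$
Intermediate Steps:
$W = \sqrt{3} \approx 1.732$
$\left(\sqrt{-2 + W} + 3\right) 0 \cdot 120 = \left(\sqrt{-2 + \sqrt{3}} + 3\right) 0 \cdot 120 = \left(3 + \sqrt{-2 + \sqrt{3}}\right) 0 \cdot 120 = 0 \cdot 120 = 0$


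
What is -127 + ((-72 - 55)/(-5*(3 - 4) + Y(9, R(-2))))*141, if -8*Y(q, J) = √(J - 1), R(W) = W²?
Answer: -5933059/1597 - 143256*√3/1597 ≈ -3870.5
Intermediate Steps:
Y(q, J) = -√(-1 + J)/8 (Y(q, J) = -√(J - 1)/8 = -√(-1 + J)/8)
-127 + ((-72 - 55)/(-5*(3 - 4) + Y(9, R(-2))))*141 = -127 + ((-72 - 55)/(-5*(3 - 4) - √(-1 + (-2)²)/8))*141 = -127 - 127/(-5*(-1) - √(-1 + 4)/8)*141 = -127 - 127/(5 - √3/8)*141 = -127 - 17907/(5 - √3/8)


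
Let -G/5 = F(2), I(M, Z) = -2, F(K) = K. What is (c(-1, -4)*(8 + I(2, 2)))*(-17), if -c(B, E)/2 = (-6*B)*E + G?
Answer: -6936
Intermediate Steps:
G = -10 (G = -5*2 = -10)
c(B, E) = 20 + 12*B*E (c(B, E) = -2*((-6*B)*E - 10) = -2*(-6*B*E - 10) = -2*(-10 - 6*B*E) = 20 + 12*B*E)
(c(-1, -4)*(8 + I(2, 2)))*(-17) = ((20 + 12*(-1)*(-4))*(8 - 2))*(-17) = ((20 + 48)*6)*(-17) = (68*6)*(-17) = 408*(-17) = -6936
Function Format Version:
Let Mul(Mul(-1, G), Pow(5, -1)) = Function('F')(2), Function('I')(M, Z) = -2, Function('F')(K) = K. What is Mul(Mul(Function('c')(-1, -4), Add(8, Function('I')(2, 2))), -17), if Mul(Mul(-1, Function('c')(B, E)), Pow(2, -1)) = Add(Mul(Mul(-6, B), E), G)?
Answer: -6936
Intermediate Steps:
G = -10 (G = Mul(-5, 2) = -10)
Function('c')(B, E) = Add(20, Mul(12, B, E)) (Function('c')(B, E) = Mul(-2, Add(Mul(Mul(-6, B), E), -10)) = Mul(-2, Add(Mul(-6, B, E), -10)) = Mul(-2, Add(-10, Mul(-6, B, E))) = Add(20, Mul(12, B, E)))
Mul(Mul(Function('c')(-1, -4), Add(8, Function('I')(2, 2))), -17) = Mul(Mul(Add(20, Mul(12, -1, -4)), Add(8, -2)), -17) = Mul(Mul(Add(20, 48), 6), -17) = Mul(Mul(68, 6), -17) = Mul(408, -17) = -6936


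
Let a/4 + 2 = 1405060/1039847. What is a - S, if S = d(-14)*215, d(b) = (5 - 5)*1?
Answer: -2698536/1039847 ≈ -2.5951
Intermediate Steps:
a = -2698536/1039847 (a = -8 + 4*(1405060/1039847) = -8 + 5620240/1039847 = -2698536/1039847 ≈ -2.5951)
d(b) = 0 (d(b) = 0*1 = 0)
S = 0 (S = 0*215 = 0)
a - S = -2698536/1039847 - 1*0 = -2698536/1039847 + 0 = -2698536/1039847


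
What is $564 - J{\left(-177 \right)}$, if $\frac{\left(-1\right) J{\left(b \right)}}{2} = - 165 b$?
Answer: $58974$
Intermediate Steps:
$J{\left(b \right)} = 330 b$ ($J{\left(b \right)} = - 2 \left(- 165 b\right) = 330 b$)
$564 - J{\left(-177 \right)} = 564 - 330 \left(-177\right) = 564 - -58410 = 564 + 58410 = 58974$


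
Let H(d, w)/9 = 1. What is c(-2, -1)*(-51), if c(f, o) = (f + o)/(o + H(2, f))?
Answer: 153/8 ≈ 19.125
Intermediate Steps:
H(d, w) = 9 (H(d, w) = 9*1 = 9)
c(f, o) = (f + o)/(9 + o) (c(f, o) = (f + o)/(o + 9) = (f + o)/(9 + o))
c(-2, -1)*(-51) = ((-2 - 1)/(9 - 1))*(-51) = (-3/8)*(-51) = ((1/8)*(-3))*(-51) = -3/8*(-51) = 153/8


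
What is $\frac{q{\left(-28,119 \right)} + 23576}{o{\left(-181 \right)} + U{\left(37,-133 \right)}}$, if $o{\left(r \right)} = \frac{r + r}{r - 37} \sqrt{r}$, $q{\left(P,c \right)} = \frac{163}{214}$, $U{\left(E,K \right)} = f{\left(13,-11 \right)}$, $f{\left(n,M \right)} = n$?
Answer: $\frac{779281336431}{1698652820} - \frac{99541229283 i \sqrt{181}}{1698652820} \approx 458.76 - 788.38 i$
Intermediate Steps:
$U{\left(E,K \right)} = 13$
$q{\left(P,c \right)} = \frac{163}{214}$ ($q{\left(P,c \right)} = 163 \cdot \frac{1}{214} = \frac{163}{214}$)
$o{\left(r \right)} = \frac{2 r^{\frac{3}{2}}}{-37 + r}$ ($o{\left(r \right)} = \frac{2 r}{-37 + r} \sqrt{r} = \frac{2 r^{\frac{3}{2}}}{-37 + r}$)
$\frac{q{\left(-28,119 \right)} + 23576}{o{\left(-181 \right)} + U{\left(37,-133 \right)}} = \frac{\frac{163}{214} + 23576}{\frac{2 \left(-181\right)^{\frac{3}{2}}}{-37 - 181} + 13} = \frac{5045427}{214 \left(\frac{2 \left(- 181 i \sqrt{181}\right)}{-218} + 13\right)} = \frac{5045427}{214 \left(2 \left(- 181 i \sqrt{181}\right) \left(- \frac{1}{218}\right) + 13\right)} = \frac{5045427}{214 \left(\frac{181 i \sqrt{181}}{109} + 13\right)} = \frac{5045427}{214 \left(13 + \frac{181 i \sqrt{181}}{109}\right)}$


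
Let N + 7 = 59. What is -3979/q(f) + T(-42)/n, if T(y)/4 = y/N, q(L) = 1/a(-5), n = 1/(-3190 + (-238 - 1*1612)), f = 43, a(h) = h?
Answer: 470315/13 ≈ 36178.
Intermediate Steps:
N = 52 (N = -7 + 59 = 52)
n = -1/5040 (n = 1/(-3190 + (-238 - 1612)) = 1/(-3190 - 1850) = 1/(-5040) = -1/5040 ≈ -0.00019841)
q(L) = -⅕ (q(L) = 1/(-5) = -⅕)
T(y) = y/13 (T(y) = 4*(y/52) = y/13)
-3979/q(f) + T(-42)/n = -3979/(-⅕) + ((1/13)*(-42))/(-1/5040) = -3979*(-5) - 42/13*(-5040) = 19895 + 211680/13 = 470315/13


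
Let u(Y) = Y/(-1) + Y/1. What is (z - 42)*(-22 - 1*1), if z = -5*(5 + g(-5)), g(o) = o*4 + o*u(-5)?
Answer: -759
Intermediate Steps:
u(Y) = 0 (u(Y) = Y*(-1) + Y*1 = -Y + Y = 0)
g(o) = 4*o (g(o) = o*4 + o*0 = 4*o + 0 = 4*o)
z = 75 (z = -5*(5 + 4*(-5)) = -5*(5 - 20) = -5*(-15) = 75)
(z - 42)*(-22 - 1*1) = (75 - 42)*(-22 - 1*1) = 33*(-22 - 1) = 33*(-23) = -759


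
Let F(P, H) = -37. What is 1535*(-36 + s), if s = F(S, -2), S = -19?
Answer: -112055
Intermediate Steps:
s = -37
1535*(-36 + s) = 1535*(-36 - 37) = 1535*(-73) = -112055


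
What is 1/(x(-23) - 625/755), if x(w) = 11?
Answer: 151/1536 ≈ 0.098307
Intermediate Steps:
1/(x(-23) - 625/755) = 1/(11 - 625/755) = 1/(11 - 625*1/755) = 1/(11 - 125/151) = 1/(1536/151) = 151/1536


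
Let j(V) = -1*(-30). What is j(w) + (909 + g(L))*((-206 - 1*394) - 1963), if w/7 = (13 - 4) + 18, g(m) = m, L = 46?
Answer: -2447635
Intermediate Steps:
w = 189 (w = 7*((13 - 4) + 18) = 7*(9 + 18) = 7*27 = 189)
j(V) = 30
j(w) + (909 + g(L))*((-206 - 1*394) - 1963) = 30 + (909 + 46)*((-206 - 1*394) - 1963) = 30 + 955*((-206 - 394) - 1963) = 30 + 955*(-600 - 1963) = 30 + 955*(-2563) = 30 - 2447665 = -2447635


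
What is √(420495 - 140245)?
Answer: 5*√11210 ≈ 529.39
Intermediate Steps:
√(420495 - 140245) = √280250 = 5*√11210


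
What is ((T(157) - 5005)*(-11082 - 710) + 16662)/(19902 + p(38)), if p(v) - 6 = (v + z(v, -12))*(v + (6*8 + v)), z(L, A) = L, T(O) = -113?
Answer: 30184059/14666 ≈ 2058.1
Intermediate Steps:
p(v) = 6 + 2*v*(48 + 2*v) (p(v) = 6 + (v + v)*(v + (6*8 + v)) = 6 + (2*v)*(v + (48 + v)) = 6 + (2*v)*(48 + 2*v) = 6 + 2*v*(48 + 2*v))
((T(157) - 5005)*(-11082 - 710) + 16662)/(19902 + p(38)) = ((-113 - 5005)*(-11082 - 710) + 16662)/(19902 + (6 + 4*38**2 + 96*38)) = (-5118*(-11792) + 16662)/(19902 + (6 + 4*1444 + 3648)) = (60351456 + 16662)/(19902 + (6 + 5776 + 3648)) = 60368118/(19902 + 9430) = 60368118/29332 = 60368118*(1/29332) = 30184059/14666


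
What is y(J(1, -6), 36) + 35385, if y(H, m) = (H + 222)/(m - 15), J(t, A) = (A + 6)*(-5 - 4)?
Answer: 247769/7 ≈ 35396.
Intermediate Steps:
J(t, A) = -54 - 9*A (J(t, A) = (6 + A)*(-9) = -54 - 9*A)
y(H, m) = (222 + H)/(-15 + m)
y(J(1, -6), 36) + 35385 = (222 + (-54 - 9*(-6)))/(-15 + 36) + 35385 = (222 + (-54 + 54))/21 + 35385 = (222 + 0)/21 + 35385 = (1/21)*222 + 35385 = 74/7 + 35385 = 247769/7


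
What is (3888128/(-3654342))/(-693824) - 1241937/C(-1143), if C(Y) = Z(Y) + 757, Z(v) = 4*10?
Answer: -24600736176321235/15787263566367 ≈ -1558.3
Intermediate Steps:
Z(v) = 40
C(Y) = 797 (C(Y) = 40 + 757 = 797)
(3888128/(-3654342))/(-693824) - 1241937/C(-1143) = (3888128/(-3654342))/(-693824) - 1241937/797 = (3888128*(-1/3654342))*(-1/693824) - 1241937*1/797 = -1944064/1827171*(-1/693824) - 1241937/797 = 30376/19808360811 - 1241937/797 = -24600736176321235/15787263566367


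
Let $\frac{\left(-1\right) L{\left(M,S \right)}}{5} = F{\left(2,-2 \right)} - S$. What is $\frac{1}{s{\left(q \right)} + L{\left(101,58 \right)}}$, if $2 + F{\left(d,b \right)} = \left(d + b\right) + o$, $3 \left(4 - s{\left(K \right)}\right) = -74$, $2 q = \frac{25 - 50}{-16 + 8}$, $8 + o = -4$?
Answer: $\frac{3}{1166} \approx 0.0025729$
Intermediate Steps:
$o = -12$ ($o = -8 - 4 = -12$)
$q = \frac{25}{16}$ ($q = \frac{\left(25 - 50\right) \frac{1}{-16 + 8}}{2} = \frac{\left(-25\right) \frac{1}{-8}}{2} = \frac{\left(-25\right) \left(- \frac{1}{8}\right)}{2} = \frac{1}{2} \cdot \frac{25}{8} = \frac{25}{16} \approx 1.5625$)
$s{\left(K \right)} = \frac{86}{3}$ ($s{\left(K \right)} = 4 - - \frac{74}{3} = 4 + \frac{74}{3} = \frac{86}{3}$)
$F{\left(d,b \right)} = -14 + b + d$ ($F{\left(d,b \right)} = -2 - \left(12 - b - d\right) = -2 + \left(-12 + b + d\right) = -14 + b + d$)
$L{\left(M,S \right)} = 70 + 5 S$ ($L{\left(M,S \right)} = - 5 \left(\left(-14 - 2 + 2\right) - S\right) = - 5 \left(-14 - S\right) = 70 + 5 S$)
$\frac{1}{s{\left(q \right)} + L{\left(101,58 \right)}} = \frac{1}{\frac{86}{3} + \left(70 + 5 \cdot 58\right)} = \frac{1}{\frac{86}{3} + \left(70 + 290\right)} = \frac{1}{\frac{86}{3} + 360} = \frac{1}{\frac{1166}{3}} = \frac{3}{1166}$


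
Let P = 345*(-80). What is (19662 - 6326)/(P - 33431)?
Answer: -13336/61031 ≈ -0.21851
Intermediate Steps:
P = -27600
(19662 - 6326)/(P - 33431) = (19662 - 6326)/(-27600 - 33431) = 13336/(-61031) = 13336*(-1/61031) = -13336/61031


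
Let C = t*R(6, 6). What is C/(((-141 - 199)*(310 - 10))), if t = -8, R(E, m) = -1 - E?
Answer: -7/12750 ≈ -0.00054902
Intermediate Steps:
C = 56 (C = -8*(-1 - 1*6) = -8*(-1 - 6) = -8*(-7) = 56)
C/(((-141 - 199)*(310 - 10))) = 56/(((-141 - 199)*(310 - 10))) = 56/((-340*300)) = 56/(-102000) = 56*(-1/102000) = -7/12750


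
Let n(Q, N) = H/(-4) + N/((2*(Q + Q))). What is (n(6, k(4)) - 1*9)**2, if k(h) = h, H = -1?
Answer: 10609/144 ≈ 73.674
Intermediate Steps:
n(Q, N) = 1/4 + N/(4*Q) (n(Q, N) = -1/(-4) + N/((2*(Q + Q))) = -1*(-1/4) + N/((2*(2*Q))) = 1/4 + N/((4*Q)) = 1/4 + N*(1/(4*Q)) = 1/4 + N/(4*Q))
(n(6, k(4)) - 1*9)**2 = ((1/4)*(4 + 6)/6 - 1*9)**2 = ((1/4)*(1/6)*10 - 9)**2 = (5/12 - 9)**2 = (-103/12)**2 = 10609/144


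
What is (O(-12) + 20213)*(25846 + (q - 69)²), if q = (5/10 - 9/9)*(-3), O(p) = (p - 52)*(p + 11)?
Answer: 2465865693/4 ≈ 6.1647e+8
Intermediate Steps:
O(p) = (-52 + p)*(11 + p)
q = 3/2 (q = (5*(⅒) - 9*⅑)*(-3) = (½ - 1)*(-3) = -½*(-3) = 3/2 ≈ 1.5000)
(O(-12) + 20213)*(25846 + (q - 69)²) = ((-572 + (-12)² - 41*(-12)) + 20213)*(25846 + (3/2 - 69)²) = ((-572 + 144 + 492) + 20213)*(25846 + (-135/2)²) = (64 + 20213)*(25846 + 18225/4) = 20277*(121609/4) = 2465865693/4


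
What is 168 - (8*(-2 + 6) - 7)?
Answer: 143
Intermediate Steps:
168 - (8*(-2 + 6) - 7) = 168 - (8*4 - 7) = 168 - (32 - 7) = 168 - 1*25 = 168 - 25 = 143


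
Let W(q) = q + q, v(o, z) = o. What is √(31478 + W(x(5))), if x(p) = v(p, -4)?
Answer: 16*√123 ≈ 177.45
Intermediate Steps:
x(p) = p
W(q) = 2*q
√(31478 + W(x(5))) = √(31478 + 2*5) = √(31478 + 10) = √31488 = 16*√123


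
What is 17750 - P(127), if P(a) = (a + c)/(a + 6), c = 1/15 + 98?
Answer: 35407874/1995 ≈ 17748.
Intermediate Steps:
c = 1471/15 (c = 1/15 + 98 = 1471/15 ≈ 98.067)
P(a) = (1471/15 + a)/(6 + a) (P(a) = (a + 1471/15)/(a + 6) = (1471/15 + a)/(6 + a))
17750 - P(127) = 17750 - (1471/15 + 127)/(6 + 127) = 17750 - 3376/(133*15) = 17750 - 1*3376/1995 = 17750 - 3376/1995 = 35407874/1995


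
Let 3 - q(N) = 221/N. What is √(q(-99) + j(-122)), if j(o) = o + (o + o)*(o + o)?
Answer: 2*√16176886/33 ≈ 243.76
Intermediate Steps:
q(N) = 3 - 221/N
j(o) = o + 4*o² (j(o) = o + (2*o)*(2*o) = o + 4*o²)
√(q(-99) + j(-122)) = √((3 - 221/(-99)) - 122*(1 + 4*(-122))) = √((3 - 221*(-1/99)) - 122*(1 - 488)) = √((3 + 221/99) - 122*(-487)) = √(518/99 + 59414) = √(5882504/99) = 2*√16176886/33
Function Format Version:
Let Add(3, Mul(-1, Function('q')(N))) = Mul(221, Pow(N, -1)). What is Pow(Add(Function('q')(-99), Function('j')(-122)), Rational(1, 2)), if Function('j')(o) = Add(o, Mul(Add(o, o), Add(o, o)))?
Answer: Mul(Rational(2, 33), Pow(16176886, Rational(1, 2))) ≈ 243.76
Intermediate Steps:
Function('q')(N) = Add(3, Mul(-221, Pow(N, -1))) (Function('q')(N) = Add(3, Mul(-1, Mul(221, Pow(N, -1)))) = Add(3, Mul(-221, Pow(N, -1))))
Function('j')(o) = Add(o, Mul(4, Pow(o, 2))) (Function('j')(o) = Add(o, Mul(Mul(2, o), Mul(2, o))) = Add(o, Mul(4, Pow(o, 2))))
Pow(Add(Function('q')(-99), Function('j')(-122)), Rational(1, 2)) = Pow(Add(Add(3, Mul(-221, Pow(-99, -1))), Mul(-122, Add(1, Mul(4, -122)))), Rational(1, 2)) = Pow(Add(Add(3, Mul(-221, Rational(-1, 99))), Mul(-122, Add(1, -488))), Rational(1, 2)) = Pow(Add(Add(3, Rational(221, 99)), Mul(-122, -487)), Rational(1, 2)) = Pow(Add(Rational(518, 99), 59414), Rational(1, 2)) = Pow(Rational(5882504, 99), Rational(1, 2)) = Mul(Rational(2, 33), Pow(16176886, Rational(1, 2)))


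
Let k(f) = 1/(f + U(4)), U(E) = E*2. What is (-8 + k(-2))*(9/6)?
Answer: -47/4 ≈ -11.750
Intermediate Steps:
U(E) = 2*E
k(f) = 1/(8 + f) (k(f) = 1/(f + 2*4) = 1/(f + 8) = 1/(8 + f))
(-8 + k(-2))*(9/6) = (-8 + 1/(8 - 2))*(9/6) = (-8 + 1/6)*(9*(1/6)) = (-8 + 1/6)*(3/2) = -47/6*3/2 = -47/4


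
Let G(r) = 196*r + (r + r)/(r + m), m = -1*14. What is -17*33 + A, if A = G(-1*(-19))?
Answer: 15853/5 ≈ 3170.6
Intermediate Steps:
m = -14
G(r) = 196*r + 2*r/(-14 + r) (G(r) = 196*r + (r + r)/(r - 14) = 196*r + (2*r)/(-14 + r) = 196*r + 2*r/(-14 + r))
A = 18658/5 (A = 2*(-1*(-19))*(-1371 + 98*(-1*(-19)))/(-14 - 1*(-19)) = 2*19*(-1371 + 98*19)/(-14 + 19) = 2*19*(-1371 + 1862)/5 = 2*19*(⅕)*491 = 18658/5 ≈ 3731.6)
-17*33 + A = -17*33 + 18658/5 = -561 + 18658/5 = 15853/5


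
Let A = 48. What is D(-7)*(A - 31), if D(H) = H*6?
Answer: -714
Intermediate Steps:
D(H) = 6*H
D(-7)*(A - 31) = (6*(-7))*(48 - 31) = -42*17 = -714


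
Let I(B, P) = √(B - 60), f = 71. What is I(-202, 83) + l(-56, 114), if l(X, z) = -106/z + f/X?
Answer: -7015/3192 + I*√262 ≈ -2.1977 + 16.186*I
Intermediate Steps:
I(B, P) = √(-60 + B)
l(X, z) = -106/z + 71/X
I(-202, 83) + l(-56, 114) = √(-60 - 202) + (-106/114 + 71/(-56)) = √(-262) + (-106*1/114 + 71*(-1/56)) = I*√262 + (-53/57 - 71/56) = I*√262 - 7015/3192 = -7015/3192 + I*√262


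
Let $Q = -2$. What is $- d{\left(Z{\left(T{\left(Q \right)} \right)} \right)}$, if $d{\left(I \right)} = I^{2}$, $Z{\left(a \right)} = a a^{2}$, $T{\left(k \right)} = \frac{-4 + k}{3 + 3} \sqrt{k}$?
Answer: $8$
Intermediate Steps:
$T{\left(k \right)} = \sqrt{k} \left(- \frac{2}{3} + \frac{k}{6}\right)$ ($T{\left(k \right)} = \frac{-4 + k}{6} \sqrt{k} = \left(-4 + k\right) \frac{1}{6} \sqrt{k} = \left(- \frac{2}{3} + \frac{k}{6}\right) \sqrt{k} = \sqrt{k} \left(- \frac{2}{3} + \frac{k}{6}\right)$)
$Z{\left(a \right)} = a^{3}$
$- d{\left(Z{\left(T{\left(Q \right)} \right)} \right)} = - \left(\left(\frac{\sqrt{-2} \left(-4 - 2\right)}{6}\right)^{3}\right)^{2} = - \left(\left(\frac{1}{6} i \sqrt{2} \left(-6\right)\right)^{3}\right)^{2} = - \left(\left(- i \sqrt{2}\right)^{3}\right)^{2} = - \left(2 i \sqrt{2}\right)^{2} = \left(-1\right) \left(-8\right) = 8$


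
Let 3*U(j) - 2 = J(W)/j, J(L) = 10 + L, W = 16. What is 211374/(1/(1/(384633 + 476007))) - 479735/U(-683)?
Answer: -7049908791237/9610480 ≈ -7.3357e+5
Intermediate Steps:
U(j) = ⅔ + 26/(3*j) (U(j) = ⅔ + ((10 + 16)/j)/3 = ⅔ + (26/j)/3 = ⅔ + 26/(3*j))
211374/(1/(1/(384633 + 476007))) - 479735/U(-683) = 211374/(1/(1/(384633 + 476007))) - 479735*(-2049/(2*(13 - 683))) = 211374/(1/(1/860640)) - 479735/((⅔)*(-1/683)*(-670)) = 211374/(1/(1/860640)) - 479735/1340/2049 = 211374/860640 - 479735*2049/1340 = 211374*(1/860640) - 196595403/268 = 35229/143440 - 196595403/268 = -7049908791237/9610480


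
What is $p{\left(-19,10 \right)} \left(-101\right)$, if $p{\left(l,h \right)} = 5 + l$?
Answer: $1414$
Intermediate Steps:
$p{\left(-19,10 \right)} \left(-101\right) = \left(5 - 19\right) \left(-101\right) = \left(-14\right) \left(-101\right) = 1414$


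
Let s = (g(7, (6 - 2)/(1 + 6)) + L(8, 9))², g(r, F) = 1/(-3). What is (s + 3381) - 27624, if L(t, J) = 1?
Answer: -218183/9 ≈ -24243.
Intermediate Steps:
g(r, F) = -⅓
s = 4/9 (s = (-⅓ + 1)² = (⅔)² = 4/9 ≈ 0.44444)
(s + 3381) - 27624 = (4/9 + 3381) - 27624 = 30433/9 - 27624 = -218183/9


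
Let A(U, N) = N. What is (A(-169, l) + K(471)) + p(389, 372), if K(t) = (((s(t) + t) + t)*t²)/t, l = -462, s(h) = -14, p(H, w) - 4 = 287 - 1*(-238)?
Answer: 437155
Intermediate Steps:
p(H, w) = 529 (p(H, w) = 4 + (287 - 1*(-238)) = 4 + (287 + 238) = 4 + 525 = 529)
K(t) = t*(-14 + 2*t) (K(t) = (((-14 + t) + t)*t²)/t = ((-14 + 2*t)*t²)/t = (t²*(-14 + 2*t))/t = t*(-14 + 2*t))
(A(-169, l) + K(471)) + p(389, 372) = (-462 + 2*471*(-7 + 471)) + 529 = (-462 + 2*471*464) + 529 = (-462 + 437088) + 529 = 436626 + 529 = 437155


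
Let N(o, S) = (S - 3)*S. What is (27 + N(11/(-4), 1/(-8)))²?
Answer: 3073009/4096 ≈ 750.25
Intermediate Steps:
N(o, S) = S*(-3 + S) (N(o, S) = (-3 + S)*S = S*(-3 + S))
(27 + N(11/(-4), 1/(-8)))² = (27 + (-3 + 1/(-8))/(-8))² = (27 - (-3 - ⅛)/8)² = (27 - ⅛*(-25/8))² = (27 + 25/64)² = (1753/64)² = 3073009/4096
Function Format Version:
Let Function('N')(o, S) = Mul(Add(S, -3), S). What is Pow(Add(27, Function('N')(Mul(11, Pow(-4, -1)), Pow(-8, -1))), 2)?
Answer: Rational(3073009, 4096) ≈ 750.25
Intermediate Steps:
Function('N')(o, S) = Mul(S, Add(-3, S)) (Function('N')(o, S) = Mul(Add(-3, S), S) = Mul(S, Add(-3, S)))
Pow(Add(27, Function('N')(Mul(11, Pow(-4, -1)), Pow(-8, -1))), 2) = Pow(Add(27, Mul(Pow(-8, -1), Add(-3, Pow(-8, -1)))), 2) = Pow(Add(27, Mul(Rational(-1, 8), Add(-3, Rational(-1, 8)))), 2) = Pow(Add(27, Mul(Rational(-1, 8), Rational(-25, 8))), 2) = Pow(Add(27, Rational(25, 64)), 2) = Pow(Rational(1753, 64), 2) = Rational(3073009, 4096)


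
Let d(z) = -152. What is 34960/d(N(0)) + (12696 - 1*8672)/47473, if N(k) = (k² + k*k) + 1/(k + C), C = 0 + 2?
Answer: -10914766/47473 ≈ -229.92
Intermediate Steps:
C = 2
N(k) = 1/(2 + k) + 2*k² (N(k) = (k² + k*k) + 1/(k + 2) = (k² + k²) + 1/(2 + k) = 2*k² + 1/(2 + k) = 1/(2 + k) + 2*k²)
34960/d(N(0)) + (12696 - 1*8672)/47473 = 34960/(-152) + (12696 - 1*8672)/47473 = 34960*(-1/152) + (12696 - 8672)*(1/47473) = -230 + 4024*(1/47473) = -230 + 4024/47473 = -10914766/47473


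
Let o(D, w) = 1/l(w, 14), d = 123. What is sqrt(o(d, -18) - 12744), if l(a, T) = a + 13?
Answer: I*sqrt(318605)/5 ≈ 112.89*I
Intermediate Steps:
l(a, T) = 13 + a
o(D, w) = 1/(13 + w)
sqrt(o(d, -18) - 12744) = sqrt(1/(13 - 18) - 12744) = sqrt(1/(-5) - 12744) = sqrt(-1/5 - 12744) = sqrt(-63721/5) = I*sqrt(318605)/5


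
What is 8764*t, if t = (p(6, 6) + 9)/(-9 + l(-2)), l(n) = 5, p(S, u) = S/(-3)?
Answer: -15337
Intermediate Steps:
p(S, u) = -S/3 (p(S, u) = S*(-⅓) = -S/3)
t = -7/4 (t = (-⅓*6 + 9)/(-9 + 5) = (-2 + 9)/(-4) = 7*(-¼) = -7/4 ≈ -1.7500)
8764*t = 8764*(-7/4) = -15337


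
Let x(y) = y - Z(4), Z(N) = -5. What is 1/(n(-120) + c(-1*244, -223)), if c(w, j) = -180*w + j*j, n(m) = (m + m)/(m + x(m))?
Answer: 47/4401551 ≈ 1.0678e-5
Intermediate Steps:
x(y) = 5 + y (x(y) = y - 1*(-5) = y + 5 = 5 + y)
n(m) = 2*m/(5 + 2*m) (n(m) = (m + m)/(m + (5 + m)) = (2*m)/(5 + 2*m) = 2*m/(5 + 2*m))
c(w, j) = j² - 180*w (c(w, j) = -180*w + j² = j² - 180*w)
1/(n(-120) + c(-1*244, -223)) = 1/(2*(-120)/(5 + 2*(-120)) + ((-223)² - (-180)*244)) = 1/(2*(-120)/(5 - 240) + (49729 - 180*(-244))) = 1/(2*(-120)/(-235) + (49729 + 43920)) = 1/(2*(-120)*(-1/235) + 93649) = 1/(48/47 + 93649) = 1/(4401551/47) = 47/4401551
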